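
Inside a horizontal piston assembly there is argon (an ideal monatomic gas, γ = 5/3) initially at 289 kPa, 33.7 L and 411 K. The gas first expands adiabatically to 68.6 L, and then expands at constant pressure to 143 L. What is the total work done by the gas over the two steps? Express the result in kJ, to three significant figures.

W_total ≈ 12.1 kJ

Step 1 (adiabatic): W = (P₁V₁ − P₂V₂)/(γ−1) = (9739 − 6064)/0.667 = 5514 J.
After step 1: P = 88.39 kPa, V = 68.6 L, T = 255.9 K.
Step 2 (isobaric): W = PΔV = (88.39 kPa)(143 − 68.6 L) = 6576 J.
W_total = 5514 + 6576 = 12090 J.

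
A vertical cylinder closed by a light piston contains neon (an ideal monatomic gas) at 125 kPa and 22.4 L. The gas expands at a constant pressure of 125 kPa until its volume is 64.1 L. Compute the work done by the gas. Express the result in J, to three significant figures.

Isobaric: W = P ΔV.
W = (125 kPa)(64.1 − 22.4 L) = (125)(41.7) = 5212 J.

W ≈ 5210 J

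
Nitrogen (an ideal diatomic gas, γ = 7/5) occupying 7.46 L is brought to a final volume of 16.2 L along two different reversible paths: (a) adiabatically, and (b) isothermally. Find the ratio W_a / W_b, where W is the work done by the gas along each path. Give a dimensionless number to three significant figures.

Path (a) adiabatic: W = P₁V₁(1 − (V₁/V₂)^(γ−1))/(γ−1) → W_a/(P₁V₁) = 0.6667.
Path (b) isothermal: W = P₁V₁ ln(V₂/V₁) → W_b/(P₁V₁) = 0.7755.
W_a / W_b = 0.6667 / 0.7755 = 0.8598.

W_a / W_b ≈ 0.860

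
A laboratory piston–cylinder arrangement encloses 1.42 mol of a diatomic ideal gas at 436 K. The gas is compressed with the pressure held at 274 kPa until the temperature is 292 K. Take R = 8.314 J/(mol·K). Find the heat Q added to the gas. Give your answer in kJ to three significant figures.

Isobaric: W = nRΔT = (1.42)(8.314)(-144) = -1700 J.
ΔU = nCᵥΔT with Cᵥ = 5R/2: ΔU = (1.42)(20.79)(-144) = -4250 J.
Q = ΔU + W = -4250 − 1700 = -5950 J.

Q ≈ -5.95 kJ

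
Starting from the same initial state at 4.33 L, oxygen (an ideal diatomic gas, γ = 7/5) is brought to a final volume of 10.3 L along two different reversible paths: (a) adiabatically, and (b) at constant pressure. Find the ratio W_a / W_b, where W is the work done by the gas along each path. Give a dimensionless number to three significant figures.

Path (a) adiabatic: W = P₁V₁(1 − (V₁/V₂)^(γ−1))/(γ−1) → W_a/(P₁V₁) = 0.7323.
Path (b) isobaric: W = P₁(V₂ − V₁) → W_b/(P₁V₁) = 1.379.
W_a / W_b = 0.7323 / 1.379 = 0.5312.

W_a / W_b ≈ 0.531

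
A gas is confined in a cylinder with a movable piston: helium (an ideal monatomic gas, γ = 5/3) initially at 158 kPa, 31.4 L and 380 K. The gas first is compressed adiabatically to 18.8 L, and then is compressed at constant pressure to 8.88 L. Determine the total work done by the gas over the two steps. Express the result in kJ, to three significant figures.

W_total ≈ -6.72 kJ

Step 1 (adiabatic): W = (P₁V₁ − P₂V₂)/(γ−1) = (4961 − 6984)/0.667 = -3034 J.
After step 1: P = 371.5 kPa, V = 18.8 L, T = 534.9 K.
Step 2 (isobaric): W = PΔV = (371.5 kPa)(8.88 − 18.8 L) = -3685 J.
W_total = -3034 − 3685 = -6719 J.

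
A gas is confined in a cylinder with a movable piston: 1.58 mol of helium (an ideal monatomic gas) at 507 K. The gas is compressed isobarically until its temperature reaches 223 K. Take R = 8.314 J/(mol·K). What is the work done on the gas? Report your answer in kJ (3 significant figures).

W ≈ 3.73 kJ

Isobaric: W = P ΔV = nR ΔT.
W = (1.58)(8.314)(223 − 507) = -3731 J.
Work on gas = −W_by = 3731 J.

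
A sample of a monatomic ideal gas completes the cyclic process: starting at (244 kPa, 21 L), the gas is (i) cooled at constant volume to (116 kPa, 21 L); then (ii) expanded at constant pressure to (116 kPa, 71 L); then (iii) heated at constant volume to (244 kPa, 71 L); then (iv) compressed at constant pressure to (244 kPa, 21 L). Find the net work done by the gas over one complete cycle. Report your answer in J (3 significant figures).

W_net ≈ -6400 J

Constant-volume legs do no work.
W(ii) = (116)(71 − 21) = 5800 J; W(iv) = (244)(21 − 71) = -12200 J.
W_net = 5800 − 12200 = -6400 J (the counter-clockwise enclosed area).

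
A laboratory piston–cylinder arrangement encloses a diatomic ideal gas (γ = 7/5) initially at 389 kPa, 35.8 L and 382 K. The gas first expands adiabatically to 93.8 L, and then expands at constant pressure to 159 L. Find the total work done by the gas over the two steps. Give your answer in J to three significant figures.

W_total ≈ 17700 J

Step 1 (adiabatic): W = (P₁V₁ − P₂V₂)/(γ−1) = (13926 − 9473)/0.4 = 11132 J.
After step 1: P = 101 kPa, V = 93.8 L, T = 259.9 K.
Step 2 (isobaric): W = PΔV = (101 kPa)(159 − 93.8 L) = 6585 J.
W_total = 11132 + 6585 = 17717 J.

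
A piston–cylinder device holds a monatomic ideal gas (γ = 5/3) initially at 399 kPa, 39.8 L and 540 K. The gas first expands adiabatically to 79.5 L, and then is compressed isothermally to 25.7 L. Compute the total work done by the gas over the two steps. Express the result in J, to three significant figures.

W_total ≈ -2500 J

Step 1 (adiabatic): W = (P₁V₁ − P₂V₂)/(γ−1) = (15880 − 10012)/0.667 = 8802 J.
After step 1: P = 125.9 kPa, V = 79.5 L, T = 340.5 K.
Step 2 (isothermal): W = P₁V₁ ln(V₂/V₁) = (10012) ln(25.7/79.5) = -11307 J.
W_total = 8802 − 11307 = -2505 J.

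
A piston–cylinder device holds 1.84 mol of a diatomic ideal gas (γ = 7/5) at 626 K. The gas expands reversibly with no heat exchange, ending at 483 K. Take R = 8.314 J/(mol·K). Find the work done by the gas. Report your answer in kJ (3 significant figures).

Adiabatic ⇒ Q = 0, so W_by = −ΔU = nCᵥ(T₁ − T₂).
Cᵥ = 5R/2 = 20.79 J/(mol·K).
W = (1.84)(20.79)(626 − 483) = 5469 J.

W ≈ 5.47 kJ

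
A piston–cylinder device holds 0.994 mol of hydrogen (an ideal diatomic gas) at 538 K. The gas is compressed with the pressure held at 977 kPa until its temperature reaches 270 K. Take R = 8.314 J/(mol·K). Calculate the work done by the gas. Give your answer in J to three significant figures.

W ≈ -2210 J

Isobaric: W = P ΔV = nR ΔT.
W = (0.994)(8.314)(270 − 538) = -2215 J.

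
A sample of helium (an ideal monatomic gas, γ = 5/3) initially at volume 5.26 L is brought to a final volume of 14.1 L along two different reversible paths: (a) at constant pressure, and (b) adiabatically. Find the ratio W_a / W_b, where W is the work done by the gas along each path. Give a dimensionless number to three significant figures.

Path (a) isobaric: W = P₁(V₂ − V₁) → W_a/(P₁V₁) = 1.681.
Path (b) adiabatic: W = P₁V₁(1 − (V₁/V₂)^(γ−1))/(γ−1) → W_b/(P₁V₁) = 0.7227.
W_a / W_b = 1.681 / 0.7227 = 2.326.

W_a / W_b ≈ 2.33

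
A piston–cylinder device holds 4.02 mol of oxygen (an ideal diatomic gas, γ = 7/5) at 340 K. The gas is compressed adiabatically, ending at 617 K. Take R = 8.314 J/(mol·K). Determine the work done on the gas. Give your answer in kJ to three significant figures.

W ≈ 23.1 kJ

Adiabatic ⇒ Q = 0, so W_by = −ΔU = nCᵥ(T₁ − T₂).
Cᵥ = 5R/2 = 20.79 J/(mol·K).
W = (4.02)(20.79)(340 − 617) = -23145 J.
Work on gas = −W_by = 23145 J.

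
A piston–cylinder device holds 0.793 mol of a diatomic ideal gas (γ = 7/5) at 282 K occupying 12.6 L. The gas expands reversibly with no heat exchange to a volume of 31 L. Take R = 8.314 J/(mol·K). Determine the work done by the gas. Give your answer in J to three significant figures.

W ≈ 1410 J

Adiabatic: TV^(γ−1) = const with γ = 7/5.
T₂ = T₁ (V₁/V₂)^(γ−1) = 282 × (12.6/31)^0.4 = 282 × 0.6976 = 196.7 K.
W_by = nCᵥ(T₁ − T₂) = (0.793)(20.79)(282 − 196.7) = 1406 J.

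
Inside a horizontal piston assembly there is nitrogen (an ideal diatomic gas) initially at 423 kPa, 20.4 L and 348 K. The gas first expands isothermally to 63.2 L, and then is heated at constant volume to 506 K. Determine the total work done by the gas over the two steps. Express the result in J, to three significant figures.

Step 1 (isothermal): W = P₁V₁ ln(V₂/V₁) = (8629) ln(63.2/20.4) = 9758 J.
Step 2 (isochoric): W = 0 (constant volume).
W_total = 9758 + 0 = 9758 J.

W_total ≈ 9760 J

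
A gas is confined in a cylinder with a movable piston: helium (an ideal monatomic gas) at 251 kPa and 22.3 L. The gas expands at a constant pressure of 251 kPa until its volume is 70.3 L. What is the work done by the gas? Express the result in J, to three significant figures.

W ≈ 12000 J

Isobaric: W = P ΔV.
W = (251 kPa)(70.3 − 22.3 L) = (251)(48) = 12048 J.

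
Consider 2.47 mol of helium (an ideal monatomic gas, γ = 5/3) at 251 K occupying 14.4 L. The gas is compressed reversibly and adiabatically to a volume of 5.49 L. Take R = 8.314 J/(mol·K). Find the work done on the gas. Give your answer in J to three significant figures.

W ≈ 6970 J

Adiabatic: TV^(γ−1) = const with γ = 5/3.
T₂ = T₁ (V₁/V₂)^(γ−1) = 251 × (14.4/5.49)^0.667 = 251 × 1.902 = 477.4 K.
W_by = nCᵥ(T₁ − T₂) = (2.47)(12.47)(251 − 477.4) = -6973 J.
Work on gas = −W_by = 6973 J.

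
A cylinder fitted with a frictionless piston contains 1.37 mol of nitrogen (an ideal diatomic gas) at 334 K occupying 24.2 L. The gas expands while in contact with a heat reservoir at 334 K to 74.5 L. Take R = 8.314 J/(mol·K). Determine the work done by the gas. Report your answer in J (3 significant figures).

Isothermal: W = nRT ln(V₂/V₁).
W = (1.37)(8.314)(334) × ln(74.5/24.2)
  = 3804 × 1.124
W_by_gas = 4278 J.

W ≈ 4280 J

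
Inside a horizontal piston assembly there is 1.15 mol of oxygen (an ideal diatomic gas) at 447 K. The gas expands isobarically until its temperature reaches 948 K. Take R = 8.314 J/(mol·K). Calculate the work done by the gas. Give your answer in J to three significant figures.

W ≈ 4790 J

Isobaric: W = P ΔV = nR ΔT.
W = (1.15)(8.314)(948 − 447) = 4790 J.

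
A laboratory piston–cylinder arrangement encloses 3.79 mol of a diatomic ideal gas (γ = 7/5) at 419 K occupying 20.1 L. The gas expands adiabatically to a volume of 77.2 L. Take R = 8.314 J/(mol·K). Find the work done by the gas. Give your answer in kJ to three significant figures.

W ≈ 13.7 kJ

Adiabatic: TV^(γ−1) = const with γ = 7/5.
T₂ = T₁ (V₁/V₂)^(γ−1) = 419 × (20.1/77.2)^0.4 = 419 × 0.5838 = 244.6 K.
W_by = nCᵥ(T₁ − T₂) = (3.79)(20.79)(419 − 244.6) = 13739 J.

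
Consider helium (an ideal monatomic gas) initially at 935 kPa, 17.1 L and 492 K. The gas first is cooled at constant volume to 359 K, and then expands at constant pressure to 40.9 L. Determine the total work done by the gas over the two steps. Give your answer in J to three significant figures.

W_total ≈ 16200 J

Step 1 (isochoric): W = 0 (constant volume).
After step 1: P = 682.2 kPa (V unchanged).
Step 2 (isobaric): W = PΔV = (682.2 kPa)(40.9 − 17.1 L) = 16237 J.
W_total = 0 + 16237 = 16237 J.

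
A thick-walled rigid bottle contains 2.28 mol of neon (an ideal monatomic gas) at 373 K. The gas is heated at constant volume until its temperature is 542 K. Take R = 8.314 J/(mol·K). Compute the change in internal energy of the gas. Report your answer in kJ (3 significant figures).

ΔU ≈ 4.81 kJ

Constant volume ⇒ W = 0, so Q = ΔU = nCᵥΔT with Cᵥ = 3R/2 = 12.47 J/(mol·K).
ΔU = (2.28)(12.47)(542 − 373) = 4805 J.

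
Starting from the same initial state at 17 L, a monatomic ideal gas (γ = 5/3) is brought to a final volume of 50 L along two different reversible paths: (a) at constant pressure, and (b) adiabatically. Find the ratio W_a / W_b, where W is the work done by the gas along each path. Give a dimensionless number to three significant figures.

Path (a) isobaric: W = P₁(V₂ − V₁) → W_a/(P₁V₁) = 1.941.
Path (b) adiabatic: W = P₁V₁(1 − (V₁/V₂)^(γ−1))/(γ−1) → W_b/(P₁V₁) = 0.7693.
W_a / W_b = 1.941 / 0.7693 = 2.523.

W_a / W_b ≈ 2.52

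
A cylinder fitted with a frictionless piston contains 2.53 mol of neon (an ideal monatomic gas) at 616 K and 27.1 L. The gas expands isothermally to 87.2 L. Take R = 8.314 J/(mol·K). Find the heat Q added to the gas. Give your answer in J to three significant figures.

Isothermal ⇒ ΔU = 0, so Q = W = nRT ln(V₂/V₁).
Q = (2.53)(8.314)(616) ln(87.2/27.1) = 12957 × 1.169 = 15143 J.

Q ≈ 15100 J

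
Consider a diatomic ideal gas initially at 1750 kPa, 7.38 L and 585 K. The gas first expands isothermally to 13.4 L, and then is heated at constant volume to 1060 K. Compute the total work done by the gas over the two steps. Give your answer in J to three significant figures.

W_total ≈ 7700 J

Step 1 (isothermal): W = P₁V₁ ln(V₂/V₁) = (12915) ln(13.4/7.38) = 7704 J.
Step 2 (isochoric): W = 0 (constant volume).
W_total = 7704 + 0 = 7704 J.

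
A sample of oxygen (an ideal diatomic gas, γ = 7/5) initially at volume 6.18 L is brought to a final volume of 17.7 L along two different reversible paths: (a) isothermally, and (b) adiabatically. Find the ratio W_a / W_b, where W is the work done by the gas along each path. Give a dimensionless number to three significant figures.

W_a / W_b ≈ 1.23

Path (a) isothermal: W = P₁V₁ ln(V₂/V₁) → W_a/(P₁V₁) = 1.052.
Path (b) adiabatic: W = P₁V₁(1 − (V₁/V₂)^(γ−1))/(γ−1) → W_b/(P₁V₁) = 0.8589.
W_a / W_b = 1.052 / 0.8589 = 1.225.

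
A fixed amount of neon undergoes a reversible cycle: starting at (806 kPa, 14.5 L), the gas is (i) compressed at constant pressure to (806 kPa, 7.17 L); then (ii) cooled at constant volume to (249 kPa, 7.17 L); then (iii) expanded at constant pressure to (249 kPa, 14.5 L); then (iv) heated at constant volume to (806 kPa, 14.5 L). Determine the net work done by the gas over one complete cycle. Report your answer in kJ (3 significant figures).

Constant-volume legs do no work.
W(i) = (806)(7.17 − 14.5) = -5908 J; W(iii) = (249)(14.5 − 7.17) = 1825 J.
W_net = -5908 + 1825 = -4083 J (the counter-clockwise enclosed area).

W_net ≈ -4.08 kJ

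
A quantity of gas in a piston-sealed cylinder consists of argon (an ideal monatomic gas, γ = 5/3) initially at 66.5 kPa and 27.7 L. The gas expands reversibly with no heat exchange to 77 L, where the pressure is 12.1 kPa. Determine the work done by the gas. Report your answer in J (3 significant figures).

Adiabatic: W = (P₁V₁ − P₂V₂)/(γ − 1) with γ = 5/3.
P₁V₁ = 1842 J, P₂V₂ = 931.7 J.
W = (1842 − 931.7) / 0.6667 = 1366 J.

W ≈ 1370 J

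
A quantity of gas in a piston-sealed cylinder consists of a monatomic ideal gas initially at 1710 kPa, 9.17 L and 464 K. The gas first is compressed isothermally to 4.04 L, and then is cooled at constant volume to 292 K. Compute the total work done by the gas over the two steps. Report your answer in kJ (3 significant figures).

Step 1 (isothermal): W = P₁V₁ ln(V₂/V₁) = (15681) ln(4.04/9.17) = -12853 J.
Step 2 (isochoric): W = 0 (constant volume).
W_total = -12853 + 0 = -12853 J.

W_total ≈ -12.9 kJ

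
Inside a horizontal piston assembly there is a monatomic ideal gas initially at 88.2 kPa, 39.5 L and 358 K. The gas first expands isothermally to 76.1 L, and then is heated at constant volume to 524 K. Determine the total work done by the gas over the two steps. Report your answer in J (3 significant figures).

W_total ≈ 2280 J

Step 1 (isothermal): W = P₁V₁ ln(V₂/V₁) = (3484) ln(76.1/39.5) = 2285 J.
Step 2 (isochoric): W = 0 (constant volume).
W_total = 2285 + 0 = 2285 J.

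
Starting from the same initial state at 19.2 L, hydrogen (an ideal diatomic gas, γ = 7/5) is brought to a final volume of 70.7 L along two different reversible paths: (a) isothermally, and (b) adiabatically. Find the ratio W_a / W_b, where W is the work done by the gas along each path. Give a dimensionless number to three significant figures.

Path (a) isothermal: W = P₁V₁ ln(V₂/V₁) → W_a/(P₁V₁) = 1.304.
Path (b) adiabatic: W = P₁V₁(1 − (V₁/V₂)^(γ−1))/(γ−1) → W_b/(P₁V₁) = 1.016.
W_a / W_b = 1.304 / 1.016 = 1.283.

W_a / W_b ≈ 1.28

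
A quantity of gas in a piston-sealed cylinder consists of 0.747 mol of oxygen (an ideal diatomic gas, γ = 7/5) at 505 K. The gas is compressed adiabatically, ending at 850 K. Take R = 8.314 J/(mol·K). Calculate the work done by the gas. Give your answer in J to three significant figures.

Adiabatic ⇒ Q = 0, so W_by = −ΔU = nCᵥ(T₁ − T₂).
Cᵥ = 5R/2 = 20.79 J/(mol·K).
W = (0.747)(20.79)(505 − 850) = -5357 J.

W ≈ -5360 J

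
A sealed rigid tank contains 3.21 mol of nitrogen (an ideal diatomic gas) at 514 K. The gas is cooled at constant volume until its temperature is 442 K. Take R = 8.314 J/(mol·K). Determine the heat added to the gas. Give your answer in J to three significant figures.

Q ≈ -4800 J

Constant volume ⇒ W = 0, so Q = ΔU = nCᵥΔT with Cᵥ = 5R/2 = 20.79 J/(mol·K).
ΔU = (3.21)(20.79)(442 − 514) = -4804 J.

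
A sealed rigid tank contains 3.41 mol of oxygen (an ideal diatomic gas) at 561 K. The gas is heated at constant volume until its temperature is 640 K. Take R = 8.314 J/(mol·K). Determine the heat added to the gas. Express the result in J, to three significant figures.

Q ≈ 5600 J

Constant volume ⇒ W = 0, so Q = ΔU = nCᵥΔT with Cᵥ = 5R/2 = 20.79 J/(mol·K).
ΔU = (3.41)(20.79)(640 − 561) = 5599 J.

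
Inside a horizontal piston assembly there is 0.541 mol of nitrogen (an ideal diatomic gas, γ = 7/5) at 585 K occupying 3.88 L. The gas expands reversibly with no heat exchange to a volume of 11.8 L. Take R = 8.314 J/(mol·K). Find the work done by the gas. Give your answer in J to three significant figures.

W ≈ 2360 J

Adiabatic: TV^(γ−1) = const with γ = 7/5.
T₂ = T₁ (V₁/V₂)^(γ−1) = 585 × (3.88/11.8)^0.4 = 585 × 0.6409 = 374.9 K.
W_by = nCᵥ(T₁ − T₂) = (0.541)(20.79)(585 − 374.9) = 2362 J.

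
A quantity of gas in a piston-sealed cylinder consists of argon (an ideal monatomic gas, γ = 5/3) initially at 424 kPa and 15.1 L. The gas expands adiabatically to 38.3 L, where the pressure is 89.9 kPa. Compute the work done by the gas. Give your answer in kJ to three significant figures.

W ≈ 4.44 kJ

Adiabatic: W = (P₁V₁ − P₂V₂)/(γ − 1) with γ = 5/3.
P₁V₁ = 6402 J, P₂V₂ = 3443 J.
W = (6402 − 3443) / 0.6667 = 4439 J.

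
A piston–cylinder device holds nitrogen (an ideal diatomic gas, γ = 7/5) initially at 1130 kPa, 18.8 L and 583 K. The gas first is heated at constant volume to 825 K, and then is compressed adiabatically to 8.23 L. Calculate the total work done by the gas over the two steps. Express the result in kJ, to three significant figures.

W_total ≈ -29.4 kJ

Step 1 (isochoric): W = 0 (constant volume).
After step 1: P = 1599 kPa (V unchanged).
Step 2 (adiabatic): W = (P₁V₁ − P₂V₂)/(γ−1) = (30062 − 41834)/0.4 = -29428 J.
W_total = 0 − 29428 = -29428 J.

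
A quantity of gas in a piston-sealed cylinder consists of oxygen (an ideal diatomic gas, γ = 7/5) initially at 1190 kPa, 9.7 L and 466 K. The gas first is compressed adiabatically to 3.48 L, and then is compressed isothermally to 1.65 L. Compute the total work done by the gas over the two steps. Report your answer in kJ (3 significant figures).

Step 1 (adiabatic): W = (P₁V₁ − P₂V₂)/(γ−1) = (11543 − 17394)/0.4 = -14627 J.
After step 1: P = 4998 kPa, V = 3.48 L, T = 702.2 K.
Step 2 (isothermal): W = P₁V₁ ln(V₂/V₁) = (17394) ln(1.65/3.48) = -12980 J.
W_total = -14627 − 12980 = -27607 J.

W_total ≈ -27.6 kJ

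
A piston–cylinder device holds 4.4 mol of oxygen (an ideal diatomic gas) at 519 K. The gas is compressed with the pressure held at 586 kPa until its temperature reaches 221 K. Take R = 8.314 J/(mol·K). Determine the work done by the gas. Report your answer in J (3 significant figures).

W ≈ -10900 J

Isobaric: W = P ΔV = nR ΔT.
W = (4.4)(8.314)(221 − 519) = -10901 J.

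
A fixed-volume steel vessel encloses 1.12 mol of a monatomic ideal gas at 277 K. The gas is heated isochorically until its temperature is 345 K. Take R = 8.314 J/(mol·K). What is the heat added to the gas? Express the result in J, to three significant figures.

Constant volume ⇒ W = 0, so Q = ΔU = nCᵥΔT with Cᵥ = 3R/2 = 12.47 J/(mol·K).
ΔU = (1.12)(12.47)(345 − 277) = 949.8 J.

Q ≈ 950 J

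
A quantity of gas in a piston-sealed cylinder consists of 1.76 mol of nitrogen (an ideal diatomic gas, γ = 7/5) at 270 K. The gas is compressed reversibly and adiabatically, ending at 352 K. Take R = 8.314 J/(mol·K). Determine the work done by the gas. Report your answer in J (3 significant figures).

W ≈ -3000 J

Adiabatic ⇒ Q = 0, so W_by = −ΔU = nCᵥ(T₁ − T₂).
Cᵥ = 5R/2 = 20.79 J/(mol·K).
W = (1.76)(20.79)(270 − 352) = -3000 J.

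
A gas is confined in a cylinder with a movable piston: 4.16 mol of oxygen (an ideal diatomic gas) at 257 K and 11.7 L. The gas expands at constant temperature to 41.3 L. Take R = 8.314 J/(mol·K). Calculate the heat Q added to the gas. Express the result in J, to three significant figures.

Isothermal ⇒ ΔU = 0, so Q = W = nRT ln(V₂/V₁).
Q = (4.16)(8.314)(257) ln(41.3/11.7) = 8889 × 1.261 = 11211 J.

Q ≈ 11200 J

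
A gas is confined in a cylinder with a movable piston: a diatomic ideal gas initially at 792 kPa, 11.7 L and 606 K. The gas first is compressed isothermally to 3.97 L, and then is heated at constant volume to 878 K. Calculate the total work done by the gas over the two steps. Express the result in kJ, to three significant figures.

W_total ≈ -10.0 kJ

Step 1 (isothermal): W = P₁V₁ ln(V₂/V₁) = (9266) ln(3.97/11.7) = -10015 J.
Step 2 (isochoric): W = 0 (constant volume).
W_total = -10015 + 0 = -10015 J.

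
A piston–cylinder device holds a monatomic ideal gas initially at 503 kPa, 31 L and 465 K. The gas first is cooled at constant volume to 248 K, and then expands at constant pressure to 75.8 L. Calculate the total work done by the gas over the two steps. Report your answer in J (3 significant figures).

Step 1 (isochoric): W = 0 (constant volume).
After step 1: P = 268.3 kPa (V unchanged).
Step 2 (isobaric): W = PΔV = (268.3 kPa)(75.8 − 31 L) = 12018 J.
W_total = 0 + 12018 = 12018 J.

W_total ≈ 12000 J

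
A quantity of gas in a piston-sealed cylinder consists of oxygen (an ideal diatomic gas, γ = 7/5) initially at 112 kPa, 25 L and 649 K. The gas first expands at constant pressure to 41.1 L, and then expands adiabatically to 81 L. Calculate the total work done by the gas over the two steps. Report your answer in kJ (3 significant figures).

Step 1 (isobaric): W = PΔV = (112 kPa)(41.1 − 25 L) = 1803 J.
After step 1: P = 112 kPa, V = 41.1 L, T = 1067 K.
Step 2 (adiabatic): W = (P₁V₁ − P₂V₂)/(γ−1) = (4603 − 3509)/0.4 = 2735 J.
W_total = 1803 + 2735 = 4538 J.

W_total ≈ 4.54 kJ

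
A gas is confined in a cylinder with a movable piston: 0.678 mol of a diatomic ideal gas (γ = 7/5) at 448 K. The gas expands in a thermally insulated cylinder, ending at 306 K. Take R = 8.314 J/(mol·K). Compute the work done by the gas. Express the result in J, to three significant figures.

Adiabatic ⇒ Q = 0, so W_by = −ΔU = nCᵥ(T₁ − T₂).
Cᵥ = 5R/2 = 20.79 J/(mol·K).
W = (0.678)(20.79)(448 − 306) = 2001 J.

W ≈ 2000 J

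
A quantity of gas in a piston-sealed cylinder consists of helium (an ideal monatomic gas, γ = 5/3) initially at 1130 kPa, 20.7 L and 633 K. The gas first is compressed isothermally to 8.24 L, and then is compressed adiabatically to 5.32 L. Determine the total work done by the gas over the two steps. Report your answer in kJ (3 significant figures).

Step 1 (isothermal): W = P₁V₁ ln(V₂/V₁) = (23391) ln(8.24/20.7) = -21546 J.
After step 1: P = 2839 kPa, V = 8.24 L, T = 633 K.
Step 2 (adiabatic): W = (P₁V₁ − P₂V₂)/(γ−1) = (23391 − 31313)/0.667 = -11883 J.
W_total = -21546 − 11883 = -33429 J.

W_total ≈ -33.4 kJ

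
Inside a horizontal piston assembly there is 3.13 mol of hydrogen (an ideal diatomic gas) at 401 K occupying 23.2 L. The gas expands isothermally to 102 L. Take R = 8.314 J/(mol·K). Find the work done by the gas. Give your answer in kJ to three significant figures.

Isothermal: W = nRT ln(V₂/V₁).
W = (3.13)(8.314)(401) × ln(102/23.2)
  = 10435 × 1.481
W_by_gas = 15453 J.

W ≈ 15.5 kJ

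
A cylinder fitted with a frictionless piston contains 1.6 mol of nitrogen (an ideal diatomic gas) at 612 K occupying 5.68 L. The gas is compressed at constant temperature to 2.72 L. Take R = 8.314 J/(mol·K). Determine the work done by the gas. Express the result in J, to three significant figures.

Isothermal: W = nRT ln(V₂/V₁).
W = (1.6)(8.314)(612) × ln(2.72/5.68)
  = 8141 × -0.7363
W_by_gas = -5994 J.

W ≈ -5990 J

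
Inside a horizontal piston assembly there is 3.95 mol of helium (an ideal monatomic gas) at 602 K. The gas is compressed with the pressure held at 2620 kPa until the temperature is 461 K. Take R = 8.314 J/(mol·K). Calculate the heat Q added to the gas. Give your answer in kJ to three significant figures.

Isobaric: W = nRΔT = (3.95)(8.314)(-141) = -4630 J.
ΔU = nCᵥΔT with Cᵥ = 3R/2: ΔU = (3.95)(12.47)(-141) = -6946 J.
Q = ΔU + W = -6946 − 4630 = -11576 J.

Q ≈ -11.6 kJ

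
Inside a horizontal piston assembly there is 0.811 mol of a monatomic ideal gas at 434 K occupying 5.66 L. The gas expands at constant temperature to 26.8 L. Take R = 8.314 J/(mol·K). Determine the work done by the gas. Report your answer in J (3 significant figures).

W ≈ 4550 J

Isothermal: W = nRT ln(V₂/V₁).
W = (0.811)(8.314)(434) × ln(26.8/5.66)
  = 2926 × 1.555
W_by_gas = 4550 J.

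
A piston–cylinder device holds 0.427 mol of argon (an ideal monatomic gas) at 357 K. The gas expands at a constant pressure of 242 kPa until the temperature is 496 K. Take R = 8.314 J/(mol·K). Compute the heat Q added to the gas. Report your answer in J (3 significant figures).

Isobaric: W = nRΔT = (0.427)(8.314)(139) = 493.5 J.
ΔU = nCᵥΔT with Cᵥ = 3R/2: ΔU = (0.427)(12.47)(139) = 740.2 J.
Q = ΔU + W = 740.2 + 493.5 = 1234 J.

Q ≈ 1230 J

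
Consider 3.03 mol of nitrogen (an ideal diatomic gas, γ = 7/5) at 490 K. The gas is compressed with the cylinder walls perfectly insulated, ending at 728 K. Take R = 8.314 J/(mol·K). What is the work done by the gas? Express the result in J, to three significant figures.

W ≈ -15000 J

Adiabatic ⇒ Q = 0, so W_by = −ΔU = nCᵥ(T₁ − T₂).
Cᵥ = 5R/2 = 20.79 J/(mol·K).
W = (3.03)(20.79)(490 − 728) = -14989 J.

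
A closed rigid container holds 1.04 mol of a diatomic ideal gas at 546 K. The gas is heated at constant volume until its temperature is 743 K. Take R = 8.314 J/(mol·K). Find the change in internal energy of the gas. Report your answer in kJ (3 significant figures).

Constant volume ⇒ W = 0, so Q = ΔU = nCᵥΔT with Cᵥ = 5R/2 = 20.79 J/(mol·K).
ΔU = (1.04)(20.79)(743 − 546) = 4258 J.

ΔU ≈ 4.26 kJ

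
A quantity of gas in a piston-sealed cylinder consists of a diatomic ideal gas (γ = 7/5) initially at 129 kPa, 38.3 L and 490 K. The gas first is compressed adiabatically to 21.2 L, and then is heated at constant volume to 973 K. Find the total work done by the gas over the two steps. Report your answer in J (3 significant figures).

W_total ≈ -3300 J

Step 1 (adiabatic): W = (P₁V₁ − P₂V₂)/(γ−1) = (4941 − 6259)/0.4 = -3297 J.
Step 2 (isochoric): W = 0 (constant volume).
W_total = -3297 + 0 = -3297 J.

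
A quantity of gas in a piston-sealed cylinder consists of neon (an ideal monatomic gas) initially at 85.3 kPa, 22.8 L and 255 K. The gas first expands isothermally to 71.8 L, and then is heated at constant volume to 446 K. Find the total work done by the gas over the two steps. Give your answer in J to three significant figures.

W_total ≈ 2230 J

Step 1 (isothermal): W = P₁V₁ ln(V₂/V₁) = (1945) ln(71.8/22.8) = 2231 J.
Step 2 (isochoric): W = 0 (constant volume).
W_total = 2231 + 0 = 2231 J.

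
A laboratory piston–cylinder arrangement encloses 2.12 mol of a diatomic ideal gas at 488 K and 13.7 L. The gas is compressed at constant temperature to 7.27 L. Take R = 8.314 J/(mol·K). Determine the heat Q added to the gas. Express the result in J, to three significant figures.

Isothermal ⇒ ΔU = 0, so Q = W = nRT ln(V₂/V₁).
Q = (2.12)(8.314)(488) ln(7.27/13.7) = 8601 × -0.6336 = -5450 J.

Q ≈ -5450 J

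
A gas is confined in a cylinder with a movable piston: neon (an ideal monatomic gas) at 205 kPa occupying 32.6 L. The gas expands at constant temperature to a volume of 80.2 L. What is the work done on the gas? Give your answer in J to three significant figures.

W ≈ -6020 J

Isothermal: W = nRT ln(V₂/V₁) = P₁V₁ ln(V₂/V₁).
P₁V₁ = (205 kPa)(32.6 L) = 6683 J.
W = 6683 × ln(80.2/32.6) = 6683 × 0.9002
W_by_gas = 6016 J; work on gas = −W_by = -6016 J.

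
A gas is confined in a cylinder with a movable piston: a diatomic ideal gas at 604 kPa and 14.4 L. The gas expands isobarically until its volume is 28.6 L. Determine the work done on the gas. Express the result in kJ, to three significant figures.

W ≈ -8.58 kJ

Isobaric: W = P ΔV.
W = (604 kPa)(28.6 − 14.4 L) = (604)(14.2) = 8577 J.
Work on gas = −W_by = -8577 J.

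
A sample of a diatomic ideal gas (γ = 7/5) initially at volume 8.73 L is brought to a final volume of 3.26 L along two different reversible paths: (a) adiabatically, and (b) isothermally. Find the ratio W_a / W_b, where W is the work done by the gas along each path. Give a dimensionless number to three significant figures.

Path (a) adiabatic: W = P₁V₁(1 − (V₁/V₂)^(γ−1))/(γ−1) → W_a/(P₁V₁) = -1.207.
Path (b) isothermal: W = P₁V₁ ln(V₂/V₁) → W_b/(P₁V₁) = -0.985.
W_a / W_b = -1.207 / -0.985 = 1.226.

W_a / W_b ≈ 1.23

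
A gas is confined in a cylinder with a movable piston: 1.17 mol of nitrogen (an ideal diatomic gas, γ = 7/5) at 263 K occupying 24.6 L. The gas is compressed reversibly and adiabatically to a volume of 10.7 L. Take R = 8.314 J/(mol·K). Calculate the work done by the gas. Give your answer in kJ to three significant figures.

Adiabatic: TV^(γ−1) = const with γ = 7/5.
T₂ = T₁ (V₁/V₂)^(γ−1) = 263 × (24.6/10.7)^0.4 = 263 × 1.395 = 366.9 K.
W_by = nCᵥ(T₁ − T₂) = (1.17)(20.79)(263 − 366.9) = -2527 J.

W ≈ -2.53 kJ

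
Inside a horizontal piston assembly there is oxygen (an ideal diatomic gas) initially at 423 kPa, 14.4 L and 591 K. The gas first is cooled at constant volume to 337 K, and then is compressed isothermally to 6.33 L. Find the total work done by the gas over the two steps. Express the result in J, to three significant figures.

W_total ≈ -2850 J

Step 1 (isochoric): W = 0 (constant volume).
After step 1: P = 241.2 kPa (V unchanged).
Step 2 (isothermal): W = P₁V₁ ln(V₂/V₁) = (3473) ln(6.33/14.4) = -2855 J.
W_total = 0 − 2855 = -2855 J.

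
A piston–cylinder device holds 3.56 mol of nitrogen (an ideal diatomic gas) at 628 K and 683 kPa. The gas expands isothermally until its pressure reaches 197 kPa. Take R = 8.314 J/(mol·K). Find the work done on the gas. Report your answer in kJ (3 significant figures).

Isothermal process: W = nRT ln(V₂/V₁) = nRT ln(P₁/P₂).
W = (3.56)(8.314)(628) × ln(683/197)
  = 18587 × ln(3.467) = 18587 × 1.243
W_by_gas = 23110 J; work on gas = −W_by = -23110 J.

W ≈ -23.1 kJ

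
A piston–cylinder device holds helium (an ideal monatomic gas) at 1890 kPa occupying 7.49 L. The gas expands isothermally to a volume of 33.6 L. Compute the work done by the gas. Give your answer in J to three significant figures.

Isothermal: W = nRT ln(V₂/V₁) = P₁V₁ ln(V₂/V₁).
P₁V₁ = (1890 kPa)(7.49 L) = 14156 J.
W = 14156 × ln(33.6/7.49) = 14156 × 1.501
W_by_gas = 21248 J.

W ≈ 21200 J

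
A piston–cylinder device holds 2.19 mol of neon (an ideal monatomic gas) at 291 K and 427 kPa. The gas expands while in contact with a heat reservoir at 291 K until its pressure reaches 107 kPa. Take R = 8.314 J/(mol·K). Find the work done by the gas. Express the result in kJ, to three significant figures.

Isothermal process: W = nRT ln(V₂/V₁) = nRT ln(P₁/P₂).
W = (2.19)(8.314)(291) × ln(427/107)
  = 5298 × ln(3.991) = 5298 × 1.384
W_by_gas = 7333 J.

W ≈ 7.33 kJ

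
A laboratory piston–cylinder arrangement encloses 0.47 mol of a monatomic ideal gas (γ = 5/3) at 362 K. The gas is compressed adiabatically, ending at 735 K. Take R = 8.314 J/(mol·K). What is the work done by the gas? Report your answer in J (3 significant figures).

W ≈ -2190 J

Adiabatic ⇒ Q = 0, so W_by = −ΔU = nCᵥ(T₁ − T₂).
Cᵥ = 3R/2 = 12.47 J/(mol·K).
W = (0.47)(12.47)(362 − 735) = -2186 J.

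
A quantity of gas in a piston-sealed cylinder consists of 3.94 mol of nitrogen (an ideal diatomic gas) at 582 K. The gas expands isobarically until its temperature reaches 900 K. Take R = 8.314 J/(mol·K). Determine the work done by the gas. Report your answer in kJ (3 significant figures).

W ≈ 10.4 kJ

Isobaric: W = P ΔV = nR ΔT.
W = (3.94)(8.314)(900 − 582) = 10417 J.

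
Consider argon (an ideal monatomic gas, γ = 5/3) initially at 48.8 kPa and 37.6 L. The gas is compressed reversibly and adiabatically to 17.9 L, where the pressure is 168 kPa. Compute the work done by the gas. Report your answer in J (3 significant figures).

Adiabatic: W = (P₁V₁ − P₂V₂)/(γ − 1) with γ = 5/3.
P₁V₁ = 1835 J, P₂V₂ = 3007 J.
W = (1835 − 3007) / 0.6667 = -1758 J.

W ≈ -1760 J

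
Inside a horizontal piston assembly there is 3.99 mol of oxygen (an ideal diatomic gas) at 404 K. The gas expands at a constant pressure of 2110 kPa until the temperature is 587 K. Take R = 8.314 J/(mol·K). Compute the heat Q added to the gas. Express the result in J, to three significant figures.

Isobaric: W = nRΔT = (3.99)(8.314)(183) = 6071 J.
ΔU = nCᵥΔT with Cᵥ = 5R/2: ΔU = (3.99)(20.79)(183) = 15177 J.
Q = ΔU + W = 15177 + 6071 = 21247 J.

Q ≈ 21200 J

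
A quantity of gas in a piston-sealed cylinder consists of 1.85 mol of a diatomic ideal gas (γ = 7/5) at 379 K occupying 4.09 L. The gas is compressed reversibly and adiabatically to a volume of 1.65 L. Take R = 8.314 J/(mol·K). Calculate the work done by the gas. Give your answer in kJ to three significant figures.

Adiabatic: TV^(γ−1) = const with γ = 7/5.
T₂ = T₁ (V₁/V₂)^(γ−1) = 379 × (4.09/1.65)^0.4 = 379 × 1.438 = 544.9 K.
W_by = nCᵥ(T₁ − T₂) = (1.85)(20.79)(379 − 544.9) = -6380 J.

W ≈ -6.38 kJ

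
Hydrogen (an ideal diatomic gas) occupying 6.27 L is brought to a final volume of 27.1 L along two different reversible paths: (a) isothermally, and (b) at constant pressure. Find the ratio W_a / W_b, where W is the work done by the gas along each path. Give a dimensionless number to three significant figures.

Path (a) isothermal: W = P₁V₁ ln(V₂/V₁) → W_a/(P₁V₁) = 1.464.
Path (b) isobaric: W = P₁(V₂ − V₁) → W_b/(P₁V₁) = 3.322.
W_a / W_b = 1.464 / 3.322 = 0.4406.

W_a / W_b ≈ 0.441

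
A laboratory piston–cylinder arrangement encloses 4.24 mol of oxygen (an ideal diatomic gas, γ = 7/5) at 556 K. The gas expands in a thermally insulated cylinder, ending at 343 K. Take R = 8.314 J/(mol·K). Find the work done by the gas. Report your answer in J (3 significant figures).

W ≈ 18800 J

Adiabatic ⇒ Q = 0, so W_by = −ΔU = nCᵥ(T₁ − T₂).
Cᵥ = 5R/2 = 20.79 J/(mol·K).
W = (4.24)(20.79)(556 − 343) = 18771 J.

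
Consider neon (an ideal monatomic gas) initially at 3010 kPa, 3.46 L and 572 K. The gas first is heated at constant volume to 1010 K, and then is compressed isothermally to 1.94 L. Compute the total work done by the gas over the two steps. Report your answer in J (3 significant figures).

W_total ≈ -10600 J

Step 1 (isochoric): W = 0 (constant volume).
After step 1: P = 5315 kPa (V unchanged).
Step 2 (isothermal): W = P₁V₁ ln(V₂/V₁) = (18389) ln(1.94/3.46) = -10640 J.
W_total = 0 − 10640 = -10640 J.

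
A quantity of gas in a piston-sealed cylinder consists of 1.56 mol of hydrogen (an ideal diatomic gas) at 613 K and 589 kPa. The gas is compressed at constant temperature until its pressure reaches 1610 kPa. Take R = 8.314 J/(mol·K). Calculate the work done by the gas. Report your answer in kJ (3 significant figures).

Isothermal process: W = nRT ln(V₂/V₁) = nRT ln(P₁/P₂).
W = (1.56)(8.314)(613) × ln(589/1610)
  = 7951 × ln(0.3658) = 7951 × -1.006
W_by_gas = -7995 J.

W ≈ -7.99 kJ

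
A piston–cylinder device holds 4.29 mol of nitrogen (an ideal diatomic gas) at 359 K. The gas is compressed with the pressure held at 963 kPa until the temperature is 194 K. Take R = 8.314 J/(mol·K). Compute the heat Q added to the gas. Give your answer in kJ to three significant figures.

Q ≈ -20.6 kJ

Isobaric: W = nRΔT = (4.29)(8.314)(-165) = -5885 J.
ΔU = nCᵥΔT with Cᵥ = 5R/2: ΔU = (4.29)(20.79)(-165) = -14713 J.
Q = ΔU + W = -14713 − 5885 = -20598 J.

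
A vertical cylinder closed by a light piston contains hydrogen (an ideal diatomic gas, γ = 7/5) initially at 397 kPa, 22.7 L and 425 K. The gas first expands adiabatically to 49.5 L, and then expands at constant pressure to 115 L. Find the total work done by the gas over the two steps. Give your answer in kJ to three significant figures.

Step 1 (adiabatic): W = (P₁V₁ − P₂V₂)/(γ−1) = (9012 − 6598)/0.4 = 6036 J.
After step 1: P = 133.3 kPa, V = 49.5 L, T = 311.1 K.
Step 2 (isobaric): W = PΔV = (133.3 kPa)(115 − 49.5 L) = 8730 J.
W_total = 6036 + 8730 = 14766 J.

W_total ≈ 14.8 kJ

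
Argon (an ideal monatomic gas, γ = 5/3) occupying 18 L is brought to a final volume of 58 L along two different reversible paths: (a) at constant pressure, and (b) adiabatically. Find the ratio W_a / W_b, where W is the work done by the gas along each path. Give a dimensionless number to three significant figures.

W_a / W_b ≈ 2.74

Path (a) isobaric: W = P₁(V₂ − V₁) → W_a/(P₁V₁) = 2.222.
Path (b) adiabatic: W = P₁V₁(1 − (V₁/V₂)^(γ−1))/(γ−1) → W_b/(P₁V₁) = 0.8124.
W_a / W_b = 2.222 / 0.8124 = 2.735.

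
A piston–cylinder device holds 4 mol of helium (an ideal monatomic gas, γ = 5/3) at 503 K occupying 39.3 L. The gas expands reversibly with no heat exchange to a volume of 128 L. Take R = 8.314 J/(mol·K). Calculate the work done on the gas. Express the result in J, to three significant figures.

W ≈ -13700 J

Adiabatic: TV^(γ−1) = const with γ = 5/3.
T₂ = T₁ (V₁/V₂)^(γ−1) = 503 × (39.3/128)^0.667 = 503 × 0.4551 = 228.9 K.
W_by = nCᵥ(T₁ − T₂) = (4)(12.47)(503 − 228.9) = 13672 J.
Work on gas = −W_by = -13672 J.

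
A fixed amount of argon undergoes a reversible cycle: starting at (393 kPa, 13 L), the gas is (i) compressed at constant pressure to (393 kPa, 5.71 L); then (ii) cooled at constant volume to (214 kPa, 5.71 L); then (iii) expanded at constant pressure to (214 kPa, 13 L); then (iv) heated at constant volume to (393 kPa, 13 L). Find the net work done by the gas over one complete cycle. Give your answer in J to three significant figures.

W_net ≈ -1300 J

Constant-volume legs do no work.
W(i) = (393)(5.71 − 13) = -2865 J; W(iii) = (214)(13 − 5.71) = 1560 J.
W_net = -2865 + 1560 = -1305 J (the counter-clockwise enclosed area).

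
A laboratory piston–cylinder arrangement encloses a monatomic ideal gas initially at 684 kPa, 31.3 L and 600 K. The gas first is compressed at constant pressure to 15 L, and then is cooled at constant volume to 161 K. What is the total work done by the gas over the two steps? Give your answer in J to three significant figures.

W_total ≈ -11100 J

Step 1 (isobaric): W = PΔV = (684 kPa)(15 − 31.3 L) = -11149 J.
Step 2 (isochoric): W = 0 (constant volume).
W_total = -11149 + 0 = -11149 J.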